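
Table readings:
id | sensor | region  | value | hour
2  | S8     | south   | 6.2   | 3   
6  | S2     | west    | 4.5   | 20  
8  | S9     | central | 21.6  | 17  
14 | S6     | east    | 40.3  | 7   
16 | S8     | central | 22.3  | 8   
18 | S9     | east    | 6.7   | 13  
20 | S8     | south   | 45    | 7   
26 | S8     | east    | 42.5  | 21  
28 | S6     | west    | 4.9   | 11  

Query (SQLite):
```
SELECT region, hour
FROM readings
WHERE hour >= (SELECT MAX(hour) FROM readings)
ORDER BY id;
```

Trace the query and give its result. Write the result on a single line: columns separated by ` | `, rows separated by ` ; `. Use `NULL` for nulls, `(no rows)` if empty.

Scalar subquery: MAX(hour) over all readings rows = 21.
Keep rows where hour >= that value.

east | 21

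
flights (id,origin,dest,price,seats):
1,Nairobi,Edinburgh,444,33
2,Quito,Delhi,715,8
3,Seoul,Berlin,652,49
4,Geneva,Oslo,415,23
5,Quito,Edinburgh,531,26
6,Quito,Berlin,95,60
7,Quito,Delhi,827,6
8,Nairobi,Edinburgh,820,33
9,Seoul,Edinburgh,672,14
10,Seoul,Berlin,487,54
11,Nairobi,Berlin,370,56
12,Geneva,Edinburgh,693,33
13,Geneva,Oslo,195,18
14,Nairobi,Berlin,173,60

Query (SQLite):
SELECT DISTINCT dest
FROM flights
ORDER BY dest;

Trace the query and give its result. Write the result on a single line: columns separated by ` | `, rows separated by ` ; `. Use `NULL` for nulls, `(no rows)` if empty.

Berlin ; Delhi ; Edinburgh ; Oslo

Collect distinct dest values from flights.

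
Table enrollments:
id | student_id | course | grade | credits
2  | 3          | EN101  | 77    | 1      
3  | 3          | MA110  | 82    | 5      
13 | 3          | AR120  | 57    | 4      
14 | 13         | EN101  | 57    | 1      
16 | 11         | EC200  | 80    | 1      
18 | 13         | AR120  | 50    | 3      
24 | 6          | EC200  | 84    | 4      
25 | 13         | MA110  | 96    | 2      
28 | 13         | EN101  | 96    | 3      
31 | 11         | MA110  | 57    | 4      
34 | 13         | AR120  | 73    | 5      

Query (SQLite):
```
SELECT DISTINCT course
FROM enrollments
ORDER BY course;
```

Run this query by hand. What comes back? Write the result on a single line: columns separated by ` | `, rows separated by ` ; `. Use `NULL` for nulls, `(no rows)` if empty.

AR120 ; EC200 ; EN101 ; MA110

Collect distinct course values from enrollments.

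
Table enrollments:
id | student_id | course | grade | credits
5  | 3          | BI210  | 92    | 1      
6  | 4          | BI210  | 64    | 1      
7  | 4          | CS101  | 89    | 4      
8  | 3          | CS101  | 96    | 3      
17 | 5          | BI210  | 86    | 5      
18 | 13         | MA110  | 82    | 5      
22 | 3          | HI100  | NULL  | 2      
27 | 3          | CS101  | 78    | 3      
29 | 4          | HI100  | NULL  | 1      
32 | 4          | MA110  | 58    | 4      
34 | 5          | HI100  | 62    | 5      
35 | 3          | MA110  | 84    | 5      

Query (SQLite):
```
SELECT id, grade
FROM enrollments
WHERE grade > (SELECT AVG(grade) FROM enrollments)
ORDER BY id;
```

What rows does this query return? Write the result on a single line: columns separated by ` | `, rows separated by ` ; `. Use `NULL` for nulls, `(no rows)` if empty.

Scalar subquery: AVG(grade) over all enrollments rows = 79.1.
Keep rows where grade > that value.

5 | 92 ; 7 | 89 ; 8 | 96 ; 17 | 86 ; 18 | 82 ; 35 | 84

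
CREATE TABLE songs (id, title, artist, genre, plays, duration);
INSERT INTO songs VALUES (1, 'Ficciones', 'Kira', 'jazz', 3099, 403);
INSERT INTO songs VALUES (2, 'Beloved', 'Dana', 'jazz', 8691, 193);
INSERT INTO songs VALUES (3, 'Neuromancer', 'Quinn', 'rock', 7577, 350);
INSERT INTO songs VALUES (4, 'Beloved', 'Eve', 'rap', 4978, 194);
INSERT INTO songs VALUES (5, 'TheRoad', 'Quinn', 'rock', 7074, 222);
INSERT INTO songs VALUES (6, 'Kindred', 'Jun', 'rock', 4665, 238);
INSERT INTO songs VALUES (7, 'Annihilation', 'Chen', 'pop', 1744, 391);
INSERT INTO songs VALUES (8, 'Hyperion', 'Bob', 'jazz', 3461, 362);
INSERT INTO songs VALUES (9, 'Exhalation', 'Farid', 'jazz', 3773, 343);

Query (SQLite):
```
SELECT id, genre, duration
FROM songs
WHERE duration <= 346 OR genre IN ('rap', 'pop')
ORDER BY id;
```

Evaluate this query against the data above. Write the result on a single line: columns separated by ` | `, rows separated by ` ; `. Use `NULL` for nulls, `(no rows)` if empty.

2 | jazz | 193 ; 4 | rap | 194 ; 5 | rock | 222 ; 6 | rock | 238 ; 7 | pop | 391 ; 9 | jazz | 343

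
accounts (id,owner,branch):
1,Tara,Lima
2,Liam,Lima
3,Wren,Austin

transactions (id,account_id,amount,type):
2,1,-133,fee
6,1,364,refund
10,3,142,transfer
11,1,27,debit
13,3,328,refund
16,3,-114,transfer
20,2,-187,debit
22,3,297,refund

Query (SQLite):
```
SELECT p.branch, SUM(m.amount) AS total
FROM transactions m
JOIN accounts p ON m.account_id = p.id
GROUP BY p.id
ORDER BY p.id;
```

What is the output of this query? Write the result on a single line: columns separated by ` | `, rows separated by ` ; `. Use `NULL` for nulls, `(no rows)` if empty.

Join each transactions row to its accounts via account_id.
Group joined rows by accounts.id; compute SUM(m.amount) per group.
  1: ids {2, 6, 11} → SUM(m.amount)=258
  2: ids {20} → SUM(m.amount)=-187
  3: ids {10, 13, 16, 22} → SUM(m.amount)=653

Lima | 258 ; Lima | -187 ; Austin | 653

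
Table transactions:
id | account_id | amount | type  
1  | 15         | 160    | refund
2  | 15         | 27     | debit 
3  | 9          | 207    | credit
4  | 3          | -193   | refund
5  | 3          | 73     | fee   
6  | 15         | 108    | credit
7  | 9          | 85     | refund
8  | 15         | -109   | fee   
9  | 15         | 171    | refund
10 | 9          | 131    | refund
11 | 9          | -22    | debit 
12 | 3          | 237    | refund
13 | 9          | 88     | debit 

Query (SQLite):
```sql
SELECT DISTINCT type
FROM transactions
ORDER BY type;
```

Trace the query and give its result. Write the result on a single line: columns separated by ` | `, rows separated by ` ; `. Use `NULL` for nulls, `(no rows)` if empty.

credit ; debit ; fee ; refund

Collect distinct type values from transactions.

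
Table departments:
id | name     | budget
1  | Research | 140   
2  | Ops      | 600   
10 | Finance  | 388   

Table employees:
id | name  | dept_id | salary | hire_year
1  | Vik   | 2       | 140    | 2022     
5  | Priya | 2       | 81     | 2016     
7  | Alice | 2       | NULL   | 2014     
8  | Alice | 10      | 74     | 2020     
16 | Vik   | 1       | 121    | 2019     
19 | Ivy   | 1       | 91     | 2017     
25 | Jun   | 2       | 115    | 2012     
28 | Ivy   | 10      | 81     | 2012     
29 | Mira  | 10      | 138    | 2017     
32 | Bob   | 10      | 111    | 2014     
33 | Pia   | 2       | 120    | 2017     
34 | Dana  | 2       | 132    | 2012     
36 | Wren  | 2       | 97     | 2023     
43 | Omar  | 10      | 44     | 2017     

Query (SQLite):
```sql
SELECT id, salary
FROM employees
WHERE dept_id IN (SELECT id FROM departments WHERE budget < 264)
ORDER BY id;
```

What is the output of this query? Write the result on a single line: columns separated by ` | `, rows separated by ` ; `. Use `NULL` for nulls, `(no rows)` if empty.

Inner query: departments.id where budget < 264.
Outer: keep employees rows whose dept_id is in that set.
Inner query → {1}

16 | 121 ; 19 | 91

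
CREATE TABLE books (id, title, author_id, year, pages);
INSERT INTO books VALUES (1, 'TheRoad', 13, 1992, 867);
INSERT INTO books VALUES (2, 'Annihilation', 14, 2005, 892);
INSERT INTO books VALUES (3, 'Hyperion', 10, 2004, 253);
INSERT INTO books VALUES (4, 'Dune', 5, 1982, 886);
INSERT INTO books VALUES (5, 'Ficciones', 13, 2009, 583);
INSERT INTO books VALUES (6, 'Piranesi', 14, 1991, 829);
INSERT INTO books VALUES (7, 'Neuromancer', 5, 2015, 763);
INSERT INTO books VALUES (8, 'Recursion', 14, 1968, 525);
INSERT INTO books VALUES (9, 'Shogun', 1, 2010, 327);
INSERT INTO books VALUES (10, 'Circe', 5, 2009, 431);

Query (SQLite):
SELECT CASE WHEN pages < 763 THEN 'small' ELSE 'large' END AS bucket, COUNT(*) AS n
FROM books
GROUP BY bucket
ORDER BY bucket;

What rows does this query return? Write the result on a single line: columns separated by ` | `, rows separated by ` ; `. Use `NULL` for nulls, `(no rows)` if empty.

Bucket rows by pages < 763 → 'small' else 'large'; count each bucket.

large | 5 ; small | 5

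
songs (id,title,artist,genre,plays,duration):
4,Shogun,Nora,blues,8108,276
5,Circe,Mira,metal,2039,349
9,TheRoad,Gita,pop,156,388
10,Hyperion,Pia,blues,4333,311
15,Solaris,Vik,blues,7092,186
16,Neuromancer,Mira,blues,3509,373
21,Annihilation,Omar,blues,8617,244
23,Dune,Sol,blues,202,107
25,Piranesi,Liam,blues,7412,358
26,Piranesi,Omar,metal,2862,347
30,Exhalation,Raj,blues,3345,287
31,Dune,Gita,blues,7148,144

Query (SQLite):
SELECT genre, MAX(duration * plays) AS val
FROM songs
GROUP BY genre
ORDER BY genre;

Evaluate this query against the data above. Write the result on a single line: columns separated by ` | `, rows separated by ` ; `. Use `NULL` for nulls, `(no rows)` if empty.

blues | 2653496 ; metal | 993114 ; pop | 60528

For each row compute duration * plays.
Group by genre; take MAX of the expression per group.
  blues: ids {4, 10, 15, 16, 21, 23, 25, 30, 31} → MAX(duration * plays)=2653496
  metal: ids {5, 26} → MAX(duration * plays)=993114
  pop: ids {9} → MAX(duration * plays)=60528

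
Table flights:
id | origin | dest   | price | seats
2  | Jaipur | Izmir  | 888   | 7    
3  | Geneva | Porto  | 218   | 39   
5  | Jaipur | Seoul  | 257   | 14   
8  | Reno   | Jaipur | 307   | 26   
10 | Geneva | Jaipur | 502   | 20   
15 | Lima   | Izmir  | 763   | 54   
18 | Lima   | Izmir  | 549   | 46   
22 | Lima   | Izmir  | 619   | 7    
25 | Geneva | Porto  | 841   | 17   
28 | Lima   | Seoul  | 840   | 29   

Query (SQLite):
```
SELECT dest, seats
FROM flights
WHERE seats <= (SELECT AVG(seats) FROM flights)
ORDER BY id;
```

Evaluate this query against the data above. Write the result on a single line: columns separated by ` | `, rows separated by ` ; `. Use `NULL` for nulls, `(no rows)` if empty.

Izmir | 7 ; Seoul | 14 ; Jaipur | 20 ; Izmir | 7 ; Porto | 17

Scalar subquery: AVG(seats) over all flights rows = 25.9.
Keep rows where seats <= that value.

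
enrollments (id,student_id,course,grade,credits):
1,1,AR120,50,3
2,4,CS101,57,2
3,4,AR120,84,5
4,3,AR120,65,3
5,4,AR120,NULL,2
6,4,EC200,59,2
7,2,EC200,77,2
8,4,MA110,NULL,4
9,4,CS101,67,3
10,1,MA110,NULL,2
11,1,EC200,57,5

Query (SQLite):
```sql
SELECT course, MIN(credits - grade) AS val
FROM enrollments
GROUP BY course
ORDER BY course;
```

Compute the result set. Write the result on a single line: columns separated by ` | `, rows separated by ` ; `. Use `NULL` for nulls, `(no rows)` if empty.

For each row compute credits - grade.
Group by course; take MIN of the expression per group.
  AR120: ids {1, 3, 4, 5} → MIN(credits - grade)=-79
  CS101: ids {2, 9} → MIN(credits - grade)=-64
  EC200: ids {6, 7, 11} → MIN(credits - grade)=-75
  MA110: ids {8, 10} → MIN(credits - grade)=NULL

AR120 | -79 ; CS101 | -64 ; EC200 | -75 ; MA110 | NULL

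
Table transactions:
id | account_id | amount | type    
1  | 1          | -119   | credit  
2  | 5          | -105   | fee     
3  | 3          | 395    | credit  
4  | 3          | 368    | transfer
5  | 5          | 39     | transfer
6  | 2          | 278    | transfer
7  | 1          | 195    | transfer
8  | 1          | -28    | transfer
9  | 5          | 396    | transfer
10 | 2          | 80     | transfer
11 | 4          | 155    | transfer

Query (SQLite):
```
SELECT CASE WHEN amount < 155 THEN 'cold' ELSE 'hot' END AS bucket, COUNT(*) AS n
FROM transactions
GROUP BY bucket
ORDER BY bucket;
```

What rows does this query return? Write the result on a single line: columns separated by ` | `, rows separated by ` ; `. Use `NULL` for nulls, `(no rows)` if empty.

Bucket rows by amount < 155 → 'cold' else 'hot'; count each bucket.

cold | 5 ; hot | 6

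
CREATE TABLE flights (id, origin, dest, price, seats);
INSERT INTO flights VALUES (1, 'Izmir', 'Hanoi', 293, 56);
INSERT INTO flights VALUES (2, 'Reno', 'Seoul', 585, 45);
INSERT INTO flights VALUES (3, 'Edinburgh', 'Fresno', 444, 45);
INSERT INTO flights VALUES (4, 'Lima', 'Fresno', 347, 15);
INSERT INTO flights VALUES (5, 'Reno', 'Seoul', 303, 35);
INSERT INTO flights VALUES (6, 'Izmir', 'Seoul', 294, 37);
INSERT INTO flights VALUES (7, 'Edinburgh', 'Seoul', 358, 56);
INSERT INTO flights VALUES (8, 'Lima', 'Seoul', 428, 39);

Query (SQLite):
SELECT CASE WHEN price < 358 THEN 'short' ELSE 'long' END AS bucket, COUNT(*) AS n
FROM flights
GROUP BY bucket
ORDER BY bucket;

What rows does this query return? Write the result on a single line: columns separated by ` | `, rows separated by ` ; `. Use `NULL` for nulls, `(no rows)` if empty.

Bucket rows by price < 358 → 'short' else 'long'; count each bucket.

long | 4 ; short | 4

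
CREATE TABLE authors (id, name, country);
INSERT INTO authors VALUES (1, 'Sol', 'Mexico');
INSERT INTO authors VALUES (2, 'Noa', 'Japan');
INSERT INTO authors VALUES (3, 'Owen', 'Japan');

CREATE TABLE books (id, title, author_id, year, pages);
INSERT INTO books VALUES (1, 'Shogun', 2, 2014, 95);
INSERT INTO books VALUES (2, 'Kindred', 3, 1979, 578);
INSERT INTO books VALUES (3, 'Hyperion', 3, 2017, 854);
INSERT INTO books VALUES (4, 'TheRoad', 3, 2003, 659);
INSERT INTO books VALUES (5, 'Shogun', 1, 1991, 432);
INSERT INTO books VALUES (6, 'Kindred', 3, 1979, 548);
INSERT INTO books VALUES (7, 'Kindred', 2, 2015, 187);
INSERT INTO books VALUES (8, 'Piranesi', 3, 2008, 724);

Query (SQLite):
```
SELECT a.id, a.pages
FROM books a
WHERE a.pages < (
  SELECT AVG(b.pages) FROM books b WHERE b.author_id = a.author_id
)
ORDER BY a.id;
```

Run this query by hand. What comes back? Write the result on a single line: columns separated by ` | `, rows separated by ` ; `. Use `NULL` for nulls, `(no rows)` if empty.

1 | 95 ; 2 | 578 ; 4 | 659 ; 6 | 548

For each books row a, compute AVG(pages) over rows sharing a.author_id.
Keep row a if a.pages < that per-group AVG.
  author_id=1: AVG(pages) = 432.0
  author_id=2: AVG(pages) = 141.0
  author_id=3: AVG(pages) = 672.6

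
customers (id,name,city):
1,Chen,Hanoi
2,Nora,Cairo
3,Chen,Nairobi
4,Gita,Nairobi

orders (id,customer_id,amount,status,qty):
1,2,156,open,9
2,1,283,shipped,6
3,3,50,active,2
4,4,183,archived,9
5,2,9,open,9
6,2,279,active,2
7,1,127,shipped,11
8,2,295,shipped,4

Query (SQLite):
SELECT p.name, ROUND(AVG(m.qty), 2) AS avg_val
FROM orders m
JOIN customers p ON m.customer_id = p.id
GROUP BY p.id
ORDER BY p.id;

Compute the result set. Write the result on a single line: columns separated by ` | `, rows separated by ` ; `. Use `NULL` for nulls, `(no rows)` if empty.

Chen | 8.5 ; Nora | 6 ; Chen | 2 ; Gita | 9

Join each orders row to its customers via customer_id.
Group joined rows by customers.id; compute ROUND(AVG(m.qty), 2) per group.
  1: ids {2, 7} → ROUND(AVG(m.qty), 2)=8.5
  2: ids {1, 5, 6, 8} → ROUND(AVG(m.qty), 2)=6
  3: ids {3} → ROUND(AVG(m.qty), 2)=2
  4: ids {4} → ROUND(AVG(m.qty), 2)=9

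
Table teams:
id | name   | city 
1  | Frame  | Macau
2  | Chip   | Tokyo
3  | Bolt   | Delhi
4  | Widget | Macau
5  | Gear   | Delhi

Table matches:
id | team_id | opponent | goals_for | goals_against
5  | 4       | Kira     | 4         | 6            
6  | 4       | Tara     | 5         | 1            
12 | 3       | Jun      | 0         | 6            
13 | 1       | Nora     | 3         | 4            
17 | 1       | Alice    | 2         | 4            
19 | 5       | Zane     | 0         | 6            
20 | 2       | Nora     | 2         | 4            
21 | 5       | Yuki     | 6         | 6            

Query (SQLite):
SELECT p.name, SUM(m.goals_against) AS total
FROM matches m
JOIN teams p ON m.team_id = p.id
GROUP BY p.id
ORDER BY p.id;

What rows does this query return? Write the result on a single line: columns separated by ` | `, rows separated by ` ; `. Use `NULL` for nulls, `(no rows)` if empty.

Join each matches row to its teams via team_id.
Group joined rows by teams.id; compute SUM(m.goals_against) per group.
  1: ids {13, 17} → SUM(m.goals_against)=8
  2: ids {20} → SUM(m.goals_against)=4
  3: ids {12} → SUM(m.goals_against)=6
  4: ids {5, 6} → SUM(m.goals_against)=7
  5: ids {19, 21} → SUM(m.goals_against)=12

Frame | 8 ; Chip | 4 ; Bolt | 6 ; Widget | 7 ; Gear | 12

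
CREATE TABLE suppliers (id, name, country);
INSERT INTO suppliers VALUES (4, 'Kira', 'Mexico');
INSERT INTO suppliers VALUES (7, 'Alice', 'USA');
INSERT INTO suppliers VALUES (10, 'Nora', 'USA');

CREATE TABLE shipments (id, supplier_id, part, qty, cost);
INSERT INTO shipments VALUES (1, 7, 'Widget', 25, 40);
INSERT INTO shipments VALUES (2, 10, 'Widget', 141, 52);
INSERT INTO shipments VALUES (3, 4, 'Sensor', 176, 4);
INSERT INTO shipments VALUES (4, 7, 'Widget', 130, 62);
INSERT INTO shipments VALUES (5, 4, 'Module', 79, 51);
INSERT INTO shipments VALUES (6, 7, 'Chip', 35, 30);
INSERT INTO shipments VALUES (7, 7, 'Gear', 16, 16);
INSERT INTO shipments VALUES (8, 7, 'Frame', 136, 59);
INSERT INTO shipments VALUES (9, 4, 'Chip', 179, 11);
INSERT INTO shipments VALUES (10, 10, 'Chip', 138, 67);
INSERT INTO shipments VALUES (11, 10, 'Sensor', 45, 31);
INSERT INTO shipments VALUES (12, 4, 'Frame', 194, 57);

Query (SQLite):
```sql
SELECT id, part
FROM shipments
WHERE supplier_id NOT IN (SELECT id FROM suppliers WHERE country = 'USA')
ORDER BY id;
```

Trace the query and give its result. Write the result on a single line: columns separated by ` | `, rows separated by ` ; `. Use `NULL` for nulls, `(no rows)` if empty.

3 | Sensor ; 5 | Module ; 9 | Chip ; 12 | Frame

Inner query: suppliers.id where country = 'USA'.
Outer: keep shipments rows whose supplier_id is not in that set.
Inner query → {7, 10}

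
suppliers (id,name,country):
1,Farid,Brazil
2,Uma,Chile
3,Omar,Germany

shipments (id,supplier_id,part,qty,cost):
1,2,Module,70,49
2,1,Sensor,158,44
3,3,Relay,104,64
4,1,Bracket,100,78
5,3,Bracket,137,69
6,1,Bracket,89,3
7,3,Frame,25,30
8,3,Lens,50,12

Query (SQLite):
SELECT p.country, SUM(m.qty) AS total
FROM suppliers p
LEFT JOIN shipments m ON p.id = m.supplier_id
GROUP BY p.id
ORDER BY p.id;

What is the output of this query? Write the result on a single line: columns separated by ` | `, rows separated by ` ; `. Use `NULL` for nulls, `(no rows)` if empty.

Brazil | 347 ; Chile | 70 ; Germany | 316

LEFT JOIN keeps every suppliers row; unmatched ones get NULL for shipments columns.
Group by suppliers.id and compute SUM(m.qty). SUM over an all-NULL group is NULL.
  1: ids {2, 4, 6} → SUM(m.qty)=347
  2: ids {1} → SUM(m.qty)=70
  3: ids {3, 5, 7, 8} → SUM(m.qty)=316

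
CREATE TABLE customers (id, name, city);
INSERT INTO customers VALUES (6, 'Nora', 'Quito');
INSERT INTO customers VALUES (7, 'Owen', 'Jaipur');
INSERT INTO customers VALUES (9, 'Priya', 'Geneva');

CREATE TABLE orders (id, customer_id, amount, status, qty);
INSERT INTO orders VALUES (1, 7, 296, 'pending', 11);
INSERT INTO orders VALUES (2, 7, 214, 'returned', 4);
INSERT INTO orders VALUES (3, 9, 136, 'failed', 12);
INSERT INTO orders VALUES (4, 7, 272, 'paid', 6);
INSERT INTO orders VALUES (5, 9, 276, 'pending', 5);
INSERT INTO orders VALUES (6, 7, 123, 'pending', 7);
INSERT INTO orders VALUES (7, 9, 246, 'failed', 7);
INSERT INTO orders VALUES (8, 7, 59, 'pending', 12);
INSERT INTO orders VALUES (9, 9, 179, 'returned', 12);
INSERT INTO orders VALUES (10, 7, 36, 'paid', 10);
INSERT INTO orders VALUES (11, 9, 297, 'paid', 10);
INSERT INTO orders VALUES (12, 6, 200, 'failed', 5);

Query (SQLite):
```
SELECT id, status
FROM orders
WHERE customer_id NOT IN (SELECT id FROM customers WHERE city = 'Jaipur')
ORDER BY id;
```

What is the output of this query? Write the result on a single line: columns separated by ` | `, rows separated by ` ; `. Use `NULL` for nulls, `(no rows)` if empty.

3 | failed ; 5 | pending ; 7 | failed ; 9 | returned ; 11 | paid ; 12 | failed

Inner query: customers.id where city = 'Jaipur'.
Outer: keep orders rows whose customer_id is not in that set.
Inner query → {7}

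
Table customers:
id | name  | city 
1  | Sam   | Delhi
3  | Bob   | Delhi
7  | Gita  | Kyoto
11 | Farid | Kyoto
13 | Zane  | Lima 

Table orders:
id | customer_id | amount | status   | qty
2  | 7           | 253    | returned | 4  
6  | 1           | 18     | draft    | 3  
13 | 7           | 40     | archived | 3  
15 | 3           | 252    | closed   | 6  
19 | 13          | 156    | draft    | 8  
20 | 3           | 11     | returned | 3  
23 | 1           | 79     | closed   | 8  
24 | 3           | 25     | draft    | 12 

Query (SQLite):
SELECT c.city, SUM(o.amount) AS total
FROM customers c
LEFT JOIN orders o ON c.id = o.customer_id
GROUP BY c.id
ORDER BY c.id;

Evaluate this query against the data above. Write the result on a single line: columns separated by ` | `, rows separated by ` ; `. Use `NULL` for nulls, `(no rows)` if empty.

LEFT JOIN keeps every customers row; unmatched ones get NULL for orders columns.
Group by customers.id and compute SUM(o.amount). SUM over an all-NULL group is NULL.
  1: ids {6, 23} → SUM(o.amount)=97
  3: ids {15, 20, 24} → SUM(o.amount)=288
  7: ids {2, 13} → SUM(o.amount)=293
  11: ids {—} → SUM(o.amount)=NULL
  13: ids {19} → SUM(o.amount)=156

Delhi | 97 ; Delhi | 288 ; Kyoto | 293 ; Kyoto | NULL ; Lima | 156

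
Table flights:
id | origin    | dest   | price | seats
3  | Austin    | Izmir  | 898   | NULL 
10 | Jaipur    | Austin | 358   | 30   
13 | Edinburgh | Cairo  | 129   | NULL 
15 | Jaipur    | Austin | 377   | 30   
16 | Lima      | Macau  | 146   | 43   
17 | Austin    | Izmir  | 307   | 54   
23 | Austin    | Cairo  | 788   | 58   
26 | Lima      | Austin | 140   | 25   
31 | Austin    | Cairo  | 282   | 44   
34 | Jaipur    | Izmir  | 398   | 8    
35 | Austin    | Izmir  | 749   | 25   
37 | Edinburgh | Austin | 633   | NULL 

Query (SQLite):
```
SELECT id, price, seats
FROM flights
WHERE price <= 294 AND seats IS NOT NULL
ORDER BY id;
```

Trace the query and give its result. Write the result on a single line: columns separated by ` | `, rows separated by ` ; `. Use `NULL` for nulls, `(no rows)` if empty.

price <= 294: ids {13, 16, 26, 31}
seats IS NOT NULL: ids {10, 15, 16, 17, 23, 26, 31, 34, 35}
Combine with AND.

16 | 146 | 43 ; 26 | 140 | 25 ; 31 | 282 | 44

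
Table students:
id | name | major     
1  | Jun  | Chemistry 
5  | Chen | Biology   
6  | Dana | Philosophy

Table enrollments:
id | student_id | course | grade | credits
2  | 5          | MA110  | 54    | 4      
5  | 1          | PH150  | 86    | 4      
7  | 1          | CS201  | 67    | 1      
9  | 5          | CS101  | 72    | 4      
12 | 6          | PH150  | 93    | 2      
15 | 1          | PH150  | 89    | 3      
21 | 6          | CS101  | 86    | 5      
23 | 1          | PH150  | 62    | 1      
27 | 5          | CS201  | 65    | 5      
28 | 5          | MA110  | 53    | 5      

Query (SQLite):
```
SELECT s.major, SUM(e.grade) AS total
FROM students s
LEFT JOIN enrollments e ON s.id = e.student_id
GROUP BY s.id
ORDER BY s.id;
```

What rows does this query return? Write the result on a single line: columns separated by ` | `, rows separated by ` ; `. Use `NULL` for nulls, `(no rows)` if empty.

Chemistry | 304 ; Biology | 244 ; Philosophy | 179

LEFT JOIN keeps every students row; unmatched ones get NULL for enrollments columns.
Group by students.id and compute SUM(e.grade). SUM over an all-NULL group is NULL.
  1: ids {5, 7, 15, 23} → SUM(e.grade)=304
  5: ids {2, 9, 27, 28} → SUM(e.grade)=244
  6: ids {12, 21} → SUM(e.grade)=179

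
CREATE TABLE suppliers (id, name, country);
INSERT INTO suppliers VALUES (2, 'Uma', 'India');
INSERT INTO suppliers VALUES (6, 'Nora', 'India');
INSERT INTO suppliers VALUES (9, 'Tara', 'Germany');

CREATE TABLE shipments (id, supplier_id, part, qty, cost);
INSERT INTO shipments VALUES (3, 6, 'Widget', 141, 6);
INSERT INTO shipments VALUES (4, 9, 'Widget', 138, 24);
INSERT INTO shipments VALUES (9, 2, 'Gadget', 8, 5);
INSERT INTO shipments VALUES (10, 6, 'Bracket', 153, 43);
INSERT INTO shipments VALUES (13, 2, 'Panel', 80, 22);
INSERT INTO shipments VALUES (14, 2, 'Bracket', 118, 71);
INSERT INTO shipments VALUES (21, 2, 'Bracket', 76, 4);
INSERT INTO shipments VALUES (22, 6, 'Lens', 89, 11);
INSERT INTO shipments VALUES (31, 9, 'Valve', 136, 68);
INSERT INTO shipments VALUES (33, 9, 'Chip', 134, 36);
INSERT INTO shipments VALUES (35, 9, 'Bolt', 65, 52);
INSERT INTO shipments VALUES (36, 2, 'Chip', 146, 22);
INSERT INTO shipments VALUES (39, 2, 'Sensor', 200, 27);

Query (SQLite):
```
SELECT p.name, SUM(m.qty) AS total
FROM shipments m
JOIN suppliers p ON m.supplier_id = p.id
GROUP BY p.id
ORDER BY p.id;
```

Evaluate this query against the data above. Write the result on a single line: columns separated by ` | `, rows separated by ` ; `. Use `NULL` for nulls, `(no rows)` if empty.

Uma | 628 ; Nora | 383 ; Tara | 473

Join each shipments row to its suppliers via supplier_id.
Group joined rows by suppliers.id; compute SUM(m.qty) per group.
  2: ids {9, 13, 14, 21, 36, 39} → SUM(m.qty)=628
  6: ids {3, 10, 22} → SUM(m.qty)=383
  9: ids {4, 31, 33, 35} → SUM(m.qty)=473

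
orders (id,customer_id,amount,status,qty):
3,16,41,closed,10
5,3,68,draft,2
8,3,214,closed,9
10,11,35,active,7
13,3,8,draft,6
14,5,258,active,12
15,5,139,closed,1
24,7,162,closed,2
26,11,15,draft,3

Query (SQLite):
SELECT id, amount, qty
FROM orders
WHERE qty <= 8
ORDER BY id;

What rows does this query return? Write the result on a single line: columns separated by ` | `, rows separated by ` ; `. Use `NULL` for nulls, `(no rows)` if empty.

qty <= 8: ids {5, 10, 13, 15, 24, 26}

5 | 68 | 2 ; 10 | 35 | 7 ; 13 | 8 | 6 ; 15 | 139 | 1 ; 24 | 162 | 2 ; 26 | 15 | 3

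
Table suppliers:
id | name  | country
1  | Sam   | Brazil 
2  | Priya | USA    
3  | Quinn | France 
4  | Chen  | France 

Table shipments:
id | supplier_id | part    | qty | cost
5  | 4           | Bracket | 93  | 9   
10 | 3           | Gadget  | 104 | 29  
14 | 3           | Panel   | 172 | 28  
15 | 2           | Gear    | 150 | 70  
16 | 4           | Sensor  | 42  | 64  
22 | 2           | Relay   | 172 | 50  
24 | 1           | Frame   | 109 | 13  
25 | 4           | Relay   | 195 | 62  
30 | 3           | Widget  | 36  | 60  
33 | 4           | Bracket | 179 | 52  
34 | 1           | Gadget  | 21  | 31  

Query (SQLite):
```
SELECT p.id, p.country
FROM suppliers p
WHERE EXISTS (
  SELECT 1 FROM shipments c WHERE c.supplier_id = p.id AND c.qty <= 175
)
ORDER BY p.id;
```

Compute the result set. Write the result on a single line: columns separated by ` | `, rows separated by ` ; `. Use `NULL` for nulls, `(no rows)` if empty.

For each suppliers row, check whether any shipments with matching supplier_id has qty <= 175.
Keep rows where that is true.

1 | Brazil ; 2 | USA ; 3 | France ; 4 | France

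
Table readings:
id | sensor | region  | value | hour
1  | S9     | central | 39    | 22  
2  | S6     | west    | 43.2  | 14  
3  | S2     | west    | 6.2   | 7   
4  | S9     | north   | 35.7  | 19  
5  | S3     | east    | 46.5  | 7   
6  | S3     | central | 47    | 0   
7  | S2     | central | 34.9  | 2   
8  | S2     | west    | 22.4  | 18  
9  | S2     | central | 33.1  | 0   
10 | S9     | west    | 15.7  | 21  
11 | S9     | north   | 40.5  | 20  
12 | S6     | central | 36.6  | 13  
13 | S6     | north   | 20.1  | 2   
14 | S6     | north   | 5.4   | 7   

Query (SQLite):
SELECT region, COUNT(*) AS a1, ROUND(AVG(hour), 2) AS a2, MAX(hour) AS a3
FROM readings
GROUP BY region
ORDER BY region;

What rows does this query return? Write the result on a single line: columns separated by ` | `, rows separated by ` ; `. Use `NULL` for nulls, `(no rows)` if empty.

central | 5 | 7.4 | 22 ; east | 1 | 7 | 7 ; north | 4 | 12 | 20 ; west | 4 | 15 | 21

Group readings by region.
Per group compute: COUNT(*), ROUND(AVG(hour), 2), MAX(hour).
  central: ids {1, 6, 7, 9, 12} → COUNT(*)=5, ROUND(AVG(hour), 2)=7.4, MAX(hour)=22
  east: ids {5} → COUNT(*)=1, ROUND(AVG(hour), 2)=7, MAX(hour)=7
  north: ids {4, 11, 13, 14} → COUNT(*)=4, ROUND(AVG(hour), 2)=12, MAX(hour)=20
  west: ids {2, 3, 8, 10} → COUNT(*)=4, ROUND(AVG(hour), 2)=15, MAX(hour)=21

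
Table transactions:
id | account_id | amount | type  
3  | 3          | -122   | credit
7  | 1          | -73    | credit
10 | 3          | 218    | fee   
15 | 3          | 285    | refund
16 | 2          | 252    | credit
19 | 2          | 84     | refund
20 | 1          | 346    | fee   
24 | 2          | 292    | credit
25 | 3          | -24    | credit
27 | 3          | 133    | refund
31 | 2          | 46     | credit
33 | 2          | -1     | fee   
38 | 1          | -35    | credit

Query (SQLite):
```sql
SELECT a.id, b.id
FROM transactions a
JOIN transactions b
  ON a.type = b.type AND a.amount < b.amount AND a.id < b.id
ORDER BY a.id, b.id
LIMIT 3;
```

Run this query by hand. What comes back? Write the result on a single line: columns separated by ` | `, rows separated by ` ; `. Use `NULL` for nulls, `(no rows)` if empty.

Pairs (a,b) with same type, a.amount < b.amount, a.id < b.id.
type groups: credit:{3,7,16,24,25,31,38} fee:{10,20,33} refund:{15,19,27}
Ordered by (a.id, b.id); first 3.

3 | 7 ; 3 | 16 ; 3 | 24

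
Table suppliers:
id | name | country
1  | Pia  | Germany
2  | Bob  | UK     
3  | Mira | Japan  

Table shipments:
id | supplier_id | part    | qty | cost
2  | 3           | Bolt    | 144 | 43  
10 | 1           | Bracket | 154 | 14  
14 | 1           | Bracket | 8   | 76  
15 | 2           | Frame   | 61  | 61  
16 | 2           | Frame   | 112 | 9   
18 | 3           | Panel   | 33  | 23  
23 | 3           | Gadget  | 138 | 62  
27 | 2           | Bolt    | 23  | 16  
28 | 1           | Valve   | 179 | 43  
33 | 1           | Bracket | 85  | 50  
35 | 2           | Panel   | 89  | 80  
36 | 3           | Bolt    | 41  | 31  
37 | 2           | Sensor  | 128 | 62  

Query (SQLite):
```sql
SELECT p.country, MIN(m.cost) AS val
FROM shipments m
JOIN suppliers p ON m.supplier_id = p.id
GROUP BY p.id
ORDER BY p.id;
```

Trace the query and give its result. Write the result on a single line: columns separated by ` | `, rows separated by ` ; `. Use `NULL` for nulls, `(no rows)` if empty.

Join each shipments row to its suppliers via supplier_id.
Group joined rows by suppliers.id; compute MIN(m.cost) per group.
  1: ids {10, 14, 28, 33} → MIN(m.cost)=14
  2: ids {15, 16, 27, 35, 37} → MIN(m.cost)=9
  3: ids {2, 18, 23, 36} → MIN(m.cost)=23

Germany | 14 ; UK | 9 ; Japan | 23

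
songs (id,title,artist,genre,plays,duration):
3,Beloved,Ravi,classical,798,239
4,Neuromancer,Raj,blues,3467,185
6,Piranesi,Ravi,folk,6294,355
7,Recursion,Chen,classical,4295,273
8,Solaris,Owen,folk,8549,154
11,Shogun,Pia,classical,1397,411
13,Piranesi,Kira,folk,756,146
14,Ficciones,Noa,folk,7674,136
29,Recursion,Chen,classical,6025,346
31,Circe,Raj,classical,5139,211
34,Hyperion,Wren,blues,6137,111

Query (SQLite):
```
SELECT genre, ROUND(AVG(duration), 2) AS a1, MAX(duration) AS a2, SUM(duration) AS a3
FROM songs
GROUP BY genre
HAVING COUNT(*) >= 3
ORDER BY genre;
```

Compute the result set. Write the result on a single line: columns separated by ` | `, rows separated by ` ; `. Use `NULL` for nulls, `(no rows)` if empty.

classical | 296 | 411 | 1480 ; folk | 197.75 | 355 | 791

Group songs by genre.
Per group compute: ROUND(AVG(duration), 2), MAX(duration), SUM(duration).
HAVING: drop groups with fewer than 3 rows.
  blues: ids {4, 34} → ROUND(AVG(duration), 2)=148, MAX(duration)=185, SUM(duration)=296
  classical: ids {3, 7, 11, 29, 31} → ROUND(AVG(duration), 2)=296, MAX(duration)=411, SUM(duration)=1480
  folk: ids {6, 8, 13, 14} → ROUND(AVG(duration), 2)=197.75, MAX(duration)=355, SUM(duration)=791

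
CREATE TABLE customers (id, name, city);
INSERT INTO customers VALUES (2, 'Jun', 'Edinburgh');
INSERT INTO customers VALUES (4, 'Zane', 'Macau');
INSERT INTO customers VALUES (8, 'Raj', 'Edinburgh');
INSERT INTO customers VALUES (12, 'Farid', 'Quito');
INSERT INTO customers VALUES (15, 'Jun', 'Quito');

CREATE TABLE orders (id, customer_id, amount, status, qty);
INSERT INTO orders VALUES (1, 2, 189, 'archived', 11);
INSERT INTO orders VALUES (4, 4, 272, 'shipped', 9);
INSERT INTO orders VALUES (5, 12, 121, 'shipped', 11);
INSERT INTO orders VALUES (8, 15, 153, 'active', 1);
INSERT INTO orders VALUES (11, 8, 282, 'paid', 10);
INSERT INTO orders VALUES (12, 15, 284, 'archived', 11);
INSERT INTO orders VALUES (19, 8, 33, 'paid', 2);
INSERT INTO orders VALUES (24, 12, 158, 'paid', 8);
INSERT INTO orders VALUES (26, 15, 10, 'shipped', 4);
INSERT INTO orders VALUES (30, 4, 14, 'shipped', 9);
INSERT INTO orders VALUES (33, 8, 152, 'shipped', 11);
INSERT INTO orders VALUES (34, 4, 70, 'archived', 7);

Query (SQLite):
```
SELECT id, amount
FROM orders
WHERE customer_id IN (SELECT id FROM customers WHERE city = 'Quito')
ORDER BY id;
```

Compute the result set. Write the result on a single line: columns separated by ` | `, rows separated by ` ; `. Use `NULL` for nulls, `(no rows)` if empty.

Inner query: customers.id where city = 'Quito'.
Outer: keep orders rows whose customer_id is in that set.
Inner query → {12, 15}

5 | 121 ; 8 | 153 ; 12 | 284 ; 24 | 158 ; 26 | 10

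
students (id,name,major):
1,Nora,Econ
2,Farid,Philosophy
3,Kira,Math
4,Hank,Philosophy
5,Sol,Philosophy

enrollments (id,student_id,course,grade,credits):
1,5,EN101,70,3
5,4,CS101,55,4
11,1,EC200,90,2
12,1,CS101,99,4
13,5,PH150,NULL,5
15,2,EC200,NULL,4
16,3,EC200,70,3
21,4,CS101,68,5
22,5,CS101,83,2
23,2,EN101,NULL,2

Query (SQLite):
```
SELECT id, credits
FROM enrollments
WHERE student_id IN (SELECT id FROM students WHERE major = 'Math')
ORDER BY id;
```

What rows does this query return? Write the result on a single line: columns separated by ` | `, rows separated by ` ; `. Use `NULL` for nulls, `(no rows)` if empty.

Inner query: students.id where major = 'Math'.
Outer: keep enrollments rows whose student_id is in that set.
Inner query → {3}

16 | 3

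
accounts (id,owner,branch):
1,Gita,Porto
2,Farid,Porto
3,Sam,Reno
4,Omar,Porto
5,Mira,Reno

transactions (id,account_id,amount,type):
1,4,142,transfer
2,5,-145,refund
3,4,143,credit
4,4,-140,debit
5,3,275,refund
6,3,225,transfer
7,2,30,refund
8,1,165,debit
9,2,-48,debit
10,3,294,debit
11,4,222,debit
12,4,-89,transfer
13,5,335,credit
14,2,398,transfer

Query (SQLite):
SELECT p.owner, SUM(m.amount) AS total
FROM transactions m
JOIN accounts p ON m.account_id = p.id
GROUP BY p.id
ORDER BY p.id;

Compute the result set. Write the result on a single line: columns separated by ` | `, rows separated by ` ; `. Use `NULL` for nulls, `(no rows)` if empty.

Gita | 165 ; Farid | 380 ; Sam | 794 ; Omar | 278 ; Mira | 190

Join each transactions row to its accounts via account_id.
Group joined rows by accounts.id; compute SUM(m.amount) per group.
  1: ids {8} → SUM(m.amount)=165
  2: ids {7, 9, 14} → SUM(m.amount)=380
  3: ids {5, 6, 10} → SUM(m.amount)=794
  4: ids {1, 3, 4, 11, 12} → SUM(m.amount)=278
  5: ids {2, 13} → SUM(m.amount)=190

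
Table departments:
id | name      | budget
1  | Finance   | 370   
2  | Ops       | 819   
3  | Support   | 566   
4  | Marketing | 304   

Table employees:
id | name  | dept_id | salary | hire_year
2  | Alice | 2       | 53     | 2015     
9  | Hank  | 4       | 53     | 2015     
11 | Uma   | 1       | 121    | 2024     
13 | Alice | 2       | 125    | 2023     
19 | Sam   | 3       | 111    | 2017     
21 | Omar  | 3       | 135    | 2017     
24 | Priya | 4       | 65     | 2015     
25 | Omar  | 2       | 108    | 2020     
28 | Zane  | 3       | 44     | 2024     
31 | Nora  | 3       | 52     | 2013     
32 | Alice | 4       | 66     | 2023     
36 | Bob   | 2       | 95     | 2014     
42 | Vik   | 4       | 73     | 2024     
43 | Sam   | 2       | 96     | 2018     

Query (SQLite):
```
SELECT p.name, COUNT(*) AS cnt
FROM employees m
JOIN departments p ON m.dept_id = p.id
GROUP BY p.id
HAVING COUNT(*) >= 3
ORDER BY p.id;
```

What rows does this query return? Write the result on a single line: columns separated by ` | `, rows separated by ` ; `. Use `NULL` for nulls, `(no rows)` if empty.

Join each employees row to its departments via dept_id.
Group joined rows by departments.id; compute COUNT(*) per group.
HAVING: keep groups with count ≥ 3.
  1: ids {11} → COUNT(*)=1
  2: ids {2, 13, 25, 36, 43} → COUNT(*)=5
  3: ids {19, 21, 28, 31} → COUNT(*)=4
  4: ids {9, 24, 32, 42} → COUNT(*)=4

Ops | 5 ; Support | 4 ; Marketing | 4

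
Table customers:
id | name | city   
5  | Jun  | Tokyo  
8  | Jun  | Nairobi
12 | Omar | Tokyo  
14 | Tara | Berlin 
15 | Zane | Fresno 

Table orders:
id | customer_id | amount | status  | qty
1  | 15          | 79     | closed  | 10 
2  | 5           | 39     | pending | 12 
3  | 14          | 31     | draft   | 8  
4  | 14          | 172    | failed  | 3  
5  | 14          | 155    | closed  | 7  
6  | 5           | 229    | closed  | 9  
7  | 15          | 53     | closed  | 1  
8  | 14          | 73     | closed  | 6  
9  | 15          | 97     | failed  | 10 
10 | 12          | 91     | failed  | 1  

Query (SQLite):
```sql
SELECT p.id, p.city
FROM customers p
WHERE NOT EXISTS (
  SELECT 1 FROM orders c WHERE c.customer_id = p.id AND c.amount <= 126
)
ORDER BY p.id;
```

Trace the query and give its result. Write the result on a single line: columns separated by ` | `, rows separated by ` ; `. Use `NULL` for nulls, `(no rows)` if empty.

8 | Nairobi

For each customers row, check whether any orders with matching customer_id has amount <= 126.
Keep rows where that is false.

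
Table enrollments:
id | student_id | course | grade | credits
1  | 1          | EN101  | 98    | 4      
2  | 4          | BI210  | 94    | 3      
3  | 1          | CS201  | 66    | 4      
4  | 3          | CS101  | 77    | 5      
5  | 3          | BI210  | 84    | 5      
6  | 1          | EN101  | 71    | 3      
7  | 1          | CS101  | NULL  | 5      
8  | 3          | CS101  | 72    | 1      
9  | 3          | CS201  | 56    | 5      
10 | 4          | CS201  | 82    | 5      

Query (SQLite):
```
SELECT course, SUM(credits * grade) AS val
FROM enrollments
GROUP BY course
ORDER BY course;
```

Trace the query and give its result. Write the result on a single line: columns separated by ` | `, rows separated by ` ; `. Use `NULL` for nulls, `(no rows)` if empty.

BI210 | 702 ; CS101 | 457 ; CS201 | 954 ; EN101 | 605

For each row compute credits * grade.
Group by course; take SUM of the expression per group.
  BI210: ids {2, 5} → SUM(credits * grade)=702
  CS101: ids {4, 7, 8} → SUM(credits * grade)=457
  CS201: ids {3, 9, 10} → SUM(credits * grade)=954
  EN101: ids {1, 6} → SUM(credits * grade)=605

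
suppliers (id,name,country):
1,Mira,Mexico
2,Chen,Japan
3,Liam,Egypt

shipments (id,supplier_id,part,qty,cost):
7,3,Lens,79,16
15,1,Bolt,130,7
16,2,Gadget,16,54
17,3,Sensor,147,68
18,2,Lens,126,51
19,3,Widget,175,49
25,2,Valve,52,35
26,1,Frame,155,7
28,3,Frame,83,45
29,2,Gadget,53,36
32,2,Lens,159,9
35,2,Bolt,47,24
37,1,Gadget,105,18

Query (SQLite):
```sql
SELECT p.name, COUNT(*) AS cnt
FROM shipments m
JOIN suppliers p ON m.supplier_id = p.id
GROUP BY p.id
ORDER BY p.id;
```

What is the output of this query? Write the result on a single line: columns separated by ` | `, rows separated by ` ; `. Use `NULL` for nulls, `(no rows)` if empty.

Join each shipments row to its suppliers via supplier_id.
Group joined rows by suppliers.id; compute COUNT(*) per group.
  1: ids {15, 26, 37} → COUNT(*)=3
  2: ids {16, 18, 25, 29, 32, 35} → COUNT(*)=6
  3: ids {7, 17, 19, 28} → COUNT(*)=4

Mira | 3 ; Chen | 6 ; Liam | 4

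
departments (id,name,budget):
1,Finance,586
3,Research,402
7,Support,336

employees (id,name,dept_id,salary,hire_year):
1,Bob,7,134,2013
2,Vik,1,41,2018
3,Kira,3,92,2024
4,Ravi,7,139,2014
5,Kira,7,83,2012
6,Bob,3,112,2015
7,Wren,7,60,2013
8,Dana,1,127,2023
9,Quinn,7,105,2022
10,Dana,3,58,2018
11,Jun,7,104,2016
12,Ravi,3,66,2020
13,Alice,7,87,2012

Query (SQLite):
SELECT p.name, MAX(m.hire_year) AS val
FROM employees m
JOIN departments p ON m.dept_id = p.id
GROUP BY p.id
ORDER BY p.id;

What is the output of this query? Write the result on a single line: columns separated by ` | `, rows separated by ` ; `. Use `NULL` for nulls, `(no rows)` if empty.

Join each employees row to its departments via dept_id.
Group joined rows by departments.id; compute MAX(m.hire_year) per group.
  1: ids {2, 8} → MAX(m.hire_year)=2023
  3: ids {3, 6, 10, 12} → MAX(m.hire_year)=2024
  7: ids {1, 4, 5, 7, 9, 11, 13} → MAX(m.hire_year)=2022

Finance | 2023 ; Research | 2024 ; Support | 2022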